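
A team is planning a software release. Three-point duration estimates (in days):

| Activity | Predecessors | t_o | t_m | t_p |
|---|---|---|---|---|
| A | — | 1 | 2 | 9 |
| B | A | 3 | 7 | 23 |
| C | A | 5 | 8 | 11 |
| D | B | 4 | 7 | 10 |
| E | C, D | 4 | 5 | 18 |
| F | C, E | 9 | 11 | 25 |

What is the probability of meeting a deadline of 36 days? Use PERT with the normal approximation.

te_A = (1 + 4·2 + 9)/6 = 18/6 = 3; σ²_A = ((9−1)/6)² = 1.778
te_B = (3 + 4·7 + 23)/6 = 54/6 = 9; σ²_B = ((23−3)/6)² = 11.111
te_C = (5 + 4·8 + 11)/6 = 48/6 = 8; σ²_C = ((11−5)/6)² = 1.000
te_D = (4 + 4·7 + 10)/6 = 42/6 = 7; σ²_D = ((10−4)/6)² = 1.000
te_E = (4 + 4·5 + 18)/6 = 42/6 = 7; σ²_E = ((18−4)/6)² = 5.444
te_F = (9 + 4·11 + 25)/6 = 78/6 = 13; σ²_F = ((25−9)/6)² = 7.111

Forward pass:
ES_A = 0; EF_A = 3
ES_B = 3; EF_B = 3+9 = 12
ES_C = 3; EF_C = 3+8 = 11
ES_D = 12; EF_D = 12+7 = 19
ES_E = max(EF_C=11, EF_D=19) = 19; EF_E = 19+7 = 26
ES_F = max(EF_C=11, EF_E=26) = 26; EF_F = 26+13 = 39
Expected project duration μ = 39 days. Critical path: A → B → D → E → F.

Variance along critical path = 1.778 + 11.111 + 1.000 + 5.444 + 7.111 = 26.444; σ = √26.444 = 5.142 days.
Z = (36 − 39) / 5.142 = -0.583
P(T ≤ 36) = Φ(-0.583) ≈ 0.280

0.280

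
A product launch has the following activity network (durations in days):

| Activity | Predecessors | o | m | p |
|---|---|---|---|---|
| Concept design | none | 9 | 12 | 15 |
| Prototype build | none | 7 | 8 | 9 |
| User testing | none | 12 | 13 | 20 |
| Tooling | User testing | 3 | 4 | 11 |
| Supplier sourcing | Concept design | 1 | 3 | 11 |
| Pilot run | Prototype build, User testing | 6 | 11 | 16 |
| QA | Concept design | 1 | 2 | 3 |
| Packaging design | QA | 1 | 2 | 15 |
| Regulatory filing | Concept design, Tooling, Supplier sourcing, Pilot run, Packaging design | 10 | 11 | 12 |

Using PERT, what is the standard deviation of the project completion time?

te_Concept design = (9 + 4·12 + 15)/6 = 72/6 = 12; σ²_Concept design = ((15−9)/6)² = 1.000
te_Prototype build = (7 + 4·8 + 9)/6 = 48/6 = 8; σ²_Prototype build = ((9−7)/6)² = 0.111
te_User testing = (12 + 4·13 + 20)/6 = 84/6 = 14; σ²_User testing = ((20−12)/6)² = 1.778
te_Tooling = (3 + 4·4 + 11)/6 = 30/6 = 5; σ²_Tooling = ((11−3)/6)² = 1.778
te_Supplier sourcing = (1 + 4·3 + 11)/6 = 24/6 = 4; σ²_Supplier sourcing = ((11−1)/6)² = 2.778
te_Pilot run = (6 + 4·11 + 16)/6 = 66/6 = 11; σ²_Pilot run = ((16−6)/6)² = 2.778
te_QA = (1 + 4·2 + 3)/6 = 12/6 = 2; σ²_QA = ((3−1)/6)² = 0.111
te_Packaging design = (1 + 4·2 + 15)/6 = 24/6 = 4; σ²_Packaging design = ((15−1)/6)² = 5.444
te_Regulatory filing = (10 + 4·11 + 12)/6 = 66/6 = 11; σ²_Regulatory filing = ((12−10)/6)² = 0.111

Forward pass:
ES_Concept design = 0; EF_Concept design = 12
ES_Prototype build = 0; EF_Prototype build = 8
ES_User testing = 0; EF_User testing = 14
ES_Tooling = 14; EF_Tooling = 14+5 = 19
ES_Supplier sourcing = 12; EF_Supplier sourcing = 12+4 = 16
ES_Pilot run = max(EF_Prototype build=8, EF_User testing=14) = 14; EF_Pilot run = 14+11 = 25
ES_QA = 12; EF_QA = 12+2 = 14
ES_Packaging design = 14; EF_Packaging design = 14+4 = 18
ES_Regulatory filing = max(EF_Concept design=12, EF_Tooling=19, EF_Supplier sourcing=16, EF_Pilot run=25, EF_Packaging design=18) = 25; EF_Regulatory filing = 25+11 = 36
Expected project duration μ = 36 days. Critical path: User testing → Pilot run → Regulatory filing.

Variance along critical path = 1.778 + 2.778 + 0.111 = 4.667
σ = √4.667 = 2.160 days

2.16 days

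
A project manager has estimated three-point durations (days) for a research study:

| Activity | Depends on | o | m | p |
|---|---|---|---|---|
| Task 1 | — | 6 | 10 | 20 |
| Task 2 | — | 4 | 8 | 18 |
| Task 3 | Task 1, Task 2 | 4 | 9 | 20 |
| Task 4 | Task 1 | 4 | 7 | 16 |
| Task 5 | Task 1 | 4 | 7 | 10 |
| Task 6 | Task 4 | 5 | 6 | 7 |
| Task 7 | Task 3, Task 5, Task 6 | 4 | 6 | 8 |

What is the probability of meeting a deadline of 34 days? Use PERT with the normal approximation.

0.829

te_Task 1 = (6 + 4·10 + 20)/6 = 66/6 = 11; σ²_Task 1 = ((20−6)/6)² = 5.444
te_Task 2 = (4 + 4·8 + 18)/6 = 54/6 = 9; σ²_Task 2 = ((18−4)/6)² = 5.444
te_Task 3 = (4 + 4·9 + 20)/6 = 60/6 = 10; σ²_Task 3 = ((20−4)/6)² = 7.111
te_Task 4 = (4 + 4·7 + 16)/6 = 48/6 = 8; σ²_Task 4 = ((16−4)/6)² = 4.000
te_Task 5 = (4 + 4·7 + 10)/6 = 42/6 = 7; σ²_Task 5 = ((10−4)/6)² = 1.000
te_Task 6 = (5 + 4·6 + 7)/6 = 36/6 = 6; σ²_Task 6 = ((7−5)/6)² = 0.111
te_Task 7 = (4 + 4·6 + 8)/6 = 36/6 = 6; σ²_Task 7 = ((8−4)/6)² = 0.444

Forward pass:
ES_Task 1 = 0; EF_Task 1 = 11
ES_Task 2 = 0; EF_Task 2 = 9
ES_Task 3 = max(EF_Task 1=11, EF_Task 2=9) = 11; EF_Task 3 = 11+10 = 21
ES_Task 4 = 11; EF_Task 4 = 11+8 = 19
ES_Task 5 = 11; EF_Task 5 = 11+7 = 18
ES_Task 6 = 19; EF_Task 6 = 19+6 = 25
ES_Task 7 = max(EF_Task 3=21, EF_Task 5=18, EF_Task 6=25) = 25; EF_Task 7 = 25+6 = 31
Expected project duration μ = 31 days. Critical path: Task 1 → Task 4 → Task 6 → Task 7.

Variance along critical path = 5.444 + 4.000 + 0.111 + 0.444 = 10.000; σ = √10.000 = 3.162 days.
Z = (34 − 31) / 3.162 = 0.949
P(T ≤ 34) = Φ(0.949) ≈ 0.829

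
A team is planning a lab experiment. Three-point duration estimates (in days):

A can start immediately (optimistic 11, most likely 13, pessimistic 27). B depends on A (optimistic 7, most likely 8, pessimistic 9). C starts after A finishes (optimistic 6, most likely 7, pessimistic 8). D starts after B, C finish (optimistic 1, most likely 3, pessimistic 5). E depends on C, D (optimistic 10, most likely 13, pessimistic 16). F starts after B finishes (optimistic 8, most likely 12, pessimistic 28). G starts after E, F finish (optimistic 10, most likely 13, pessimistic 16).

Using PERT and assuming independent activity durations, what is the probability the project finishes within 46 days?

0.027

te_A = (11 + 4·13 + 27)/6 = 90/6 = 15; σ²_A = ((27−11)/6)² = 7.111
te_B = (7 + 4·8 + 9)/6 = 48/6 = 8; σ²_B = ((9−7)/6)² = 0.111
te_C = (6 + 4·7 + 8)/6 = 42/6 = 7; σ²_C = ((8−6)/6)² = 0.111
te_D = (1 + 4·3 + 5)/6 = 18/6 = 3; σ²_D = ((5−1)/6)² = 0.444
te_E = (10 + 4·13 + 16)/6 = 78/6 = 13; σ²_E = ((16−10)/6)² = 1.000
te_F = (8 + 4·12 + 28)/6 = 84/6 = 14; σ²_F = ((28−8)/6)² = 11.111
te_G = (10 + 4·13 + 16)/6 = 78/6 = 13; σ²_G = ((16−10)/6)² = 1.000

Forward pass:
ES_A = 0; EF_A = 15
ES_B = 15; EF_B = 15+8 = 23
ES_C = 15; EF_C = 15+7 = 22
ES_D = max(EF_B=23, EF_C=22) = 23; EF_D = 23+3 = 26
ES_E = max(EF_C=22, EF_D=26) = 26; EF_E = 26+13 = 39
ES_F = 23; EF_F = 23+14 = 37
ES_G = max(EF_E=39, EF_F=37) = 39; EF_G = 39+13 = 52
Expected project duration μ = 52 days. Critical path: A → B → D → E → G.

Variance along critical path = 7.111 + 0.111 + 0.444 + 1.000 + 1.000 = 9.667; σ = √9.667 = 3.109 days.
Z = (46 − 52) / 3.109 = -1.930
P(T ≤ 46) = Φ(-1.930) ≈ 0.027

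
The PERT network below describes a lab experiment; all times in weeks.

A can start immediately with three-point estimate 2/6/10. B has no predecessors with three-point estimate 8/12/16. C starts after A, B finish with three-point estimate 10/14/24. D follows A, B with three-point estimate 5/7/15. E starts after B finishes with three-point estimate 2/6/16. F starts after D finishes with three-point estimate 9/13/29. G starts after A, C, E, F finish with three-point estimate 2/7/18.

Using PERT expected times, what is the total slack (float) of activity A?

te_A = (2 + 4·6 + 10)/6 = 36/6 = 6
te_B = (8 + 4·12 + 16)/6 = 72/6 = 12
te_C = (10 + 4·14 + 24)/6 = 90/6 = 15
te_D = (5 + 4·7 + 15)/6 = 48/6 = 8
te_E = (2 + 4·6 + 16)/6 = 42/6 = 7
te_F = (9 + 4·13 + 29)/6 = 90/6 = 15
te_G = (2 + 4·7 + 18)/6 = 48/6 = 8

Forward pass:
ES_A = 0; EF_A = 6
ES_B = 0; EF_B = 12
ES_C = max(EF_A=6, EF_B=12) = 12; EF_C = 12+15 = 27
ES_D = max(EF_A=6, EF_B=12) = 12; EF_D = 12+8 = 20
ES_E = 12; EF_E = 12+7 = 19
ES_F = 20; EF_F = 20+15 = 35
ES_G = max(EF_A=6, EF_C=27, EF_E=19, EF_F=35) = 35; EF_G = 35+8 = 43
Expected project duration μ = 43 weeks. Critical path: B → D → F → G.

Backward pass:
LF_G = 43; LS_G = 43−8 = 35
LF_F = LS_G = 35; LS_F = 35−15 = 20
LF_E = LS_G = 35; LS_E = 35−7 = 28
LF_D = LS_F = 20; LS_D = 20−8 = 12
LF_C = LS_G = 35; LS_C = 35−15 = 20
LF_B = min(LS_C=20, LS_D=12, LS_E=28) = 12; LS_B = 12−12 = 0
LF_A = min(LS_C=20, LS_D=12, LS_G=35) = 12; LS_A = 12−6 = 6
Slack_A = LS_A − ES_A = 6 − 0 = 6

6 weeks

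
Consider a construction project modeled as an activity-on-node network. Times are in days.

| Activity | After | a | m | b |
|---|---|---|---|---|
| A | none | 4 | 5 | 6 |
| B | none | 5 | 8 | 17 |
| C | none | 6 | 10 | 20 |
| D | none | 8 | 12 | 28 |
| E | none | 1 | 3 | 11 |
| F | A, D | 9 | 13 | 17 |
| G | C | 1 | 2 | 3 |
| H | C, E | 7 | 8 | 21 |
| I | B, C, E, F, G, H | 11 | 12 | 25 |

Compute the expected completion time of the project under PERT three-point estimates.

41 days

te_A = (4 + 4·5 + 6)/6 = 30/6 = 5
te_B = (5 + 4·8 + 17)/6 = 54/6 = 9
te_C = (6 + 4·10 + 20)/6 = 66/6 = 11
te_D = (8 + 4·12 + 28)/6 = 84/6 = 14
te_E = (1 + 4·3 + 11)/6 = 24/6 = 4
te_F = (9 + 4·13 + 17)/6 = 78/6 = 13
te_G = (1 + 4·2 + 3)/6 = 12/6 = 2
te_H = (7 + 4·8 + 21)/6 = 60/6 = 10
te_I = (11 + 4·12 + 25)/6 = 84/6 = 14

Forward pass:
ES_A = 0; EF_A = 5
ES_B = 0; EF_B = 9
ES_C = 0; EF_C = 11
ES_D = 0; EF_D = 14
ES_E = 0; EF_E = 4
ES_F = max(EF_A=5, EF_D=14) = 14; EF_F = 14+13 = 27
ES_G = 11; EF_G = 11+2 = 13
ES_H = max(EF_C=11, EF_E=4) = 11; EF_H = 11+10 = 21
ES_I = max(EF_B=9, EF_C=11, EF_E=4, EF_F=27, EF_G=13, EF_H=21) = 27; EF_I = 27+14 = 41
Expected project duration μ = 41 days. Critical path: D → F → I.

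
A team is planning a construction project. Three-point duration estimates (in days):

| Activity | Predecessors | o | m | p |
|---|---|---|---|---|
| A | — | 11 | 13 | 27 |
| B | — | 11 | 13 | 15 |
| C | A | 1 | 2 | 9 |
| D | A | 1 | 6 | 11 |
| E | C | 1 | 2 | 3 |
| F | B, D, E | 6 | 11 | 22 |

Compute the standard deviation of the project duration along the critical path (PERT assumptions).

te_A = (11 + 4·13 + 27)/6 = 90/6 = 15; σ²_A = ((27−11)/6)² = 7.111
te_B = (11 + 4·13 + 15)/6 = 78/6 = 13; σ²_B = ((15−11)/6)² = 0.444
te_C = (1 + 4·2 + 9)/6 = 18/6 = 3; σ²_C = ((9−1)/6)² = 1.778
te_D = (1 + 4·6 + 11)/6 = 36/6 = 6; σ²_D = ((11−1)/6)² = 2.778
te_E = (1 + 4·2 + 3)/6 = 12/6 = 2; σ²_E = ((3−1)/6)² = 0.111
te_F = (6 + 4·11 + 22)/6 = 72/6 = 12; σ²_F = ((22−6)/6)² = 7.111

Forward pass:
ES_A = 0; EF_A = 15
ES_B = 0; EF_B = 13
ES_C = 15; EF_C = 15+3 = 18
ES_D = 15; EF_D = 15+6 = 21
ES_E = 18; EF_E = 18+2 = 20
ES_F = max(EF_B=13, EF_D=21, EF_E=20) = 21; EF_F = 21+12 = 33
Expected project duration μ = 33 days. Critical path: A → D → F.

Variance along critical path = 7.111 + 2.778 + 7.111 = 17.000
σ = √17.000 = 4.123 days

4.12 days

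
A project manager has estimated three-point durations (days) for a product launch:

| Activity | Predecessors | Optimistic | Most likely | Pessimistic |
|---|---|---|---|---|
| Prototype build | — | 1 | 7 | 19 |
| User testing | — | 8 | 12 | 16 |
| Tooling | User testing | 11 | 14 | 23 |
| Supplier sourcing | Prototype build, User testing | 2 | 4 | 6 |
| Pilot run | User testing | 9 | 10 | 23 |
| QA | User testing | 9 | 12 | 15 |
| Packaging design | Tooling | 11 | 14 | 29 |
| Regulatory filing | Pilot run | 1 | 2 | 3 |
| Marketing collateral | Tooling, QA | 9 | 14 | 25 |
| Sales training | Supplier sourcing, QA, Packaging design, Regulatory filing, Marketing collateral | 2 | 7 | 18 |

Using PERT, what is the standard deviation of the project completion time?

4.68 days

te_Prototype build = (1 + 4·7 + 19)/6 = 48/6 = 8; σ²_Prototype build = ((19−1)/6)² = 9.000
te_User testing = (8 + 4·12 + 16)/6 = 72/6 = 12; σ²_User testing = ((16−8)/6)² = 1.778
te_Tooling = (11 + 4·14 + 23)/6 = 90/6 = 15; σ²_Tooling = ((23−11)/6)² = 4.000
te_Supplier sourcing = (2 + 4·4 + 6)/6 = 24/6 = 4; σ²_Supplier sourcing = ((6−2)/6)² = 0.444
te_Pilot run = (9 + 4·10 + 23)/6 = 72/6 = 12; σ²_Pilot run = ((23−9)/6)² = 5.444
te_QA = (9 + 4·12 + 15)/6 = 72/6 = 12; σ²_QA = ((15−9)/6)² = 1.000
te_Packaging design = (11 + 4·14 + 29)/6 = 96/6 = 16; σ²_Packaging design = ((29−11)/6)² = 9.000
te_Regulatory filing = (1 + 4·2 + 3)/6 = 12/6 = 2; σ²_Regulatory filing = ((3−1)/6)² = 0.111
te_Marketing collateral = (9 + 4·14 + 25)/6 = 90/6 = 15; σ²_Marketing collateral = ((25−9)/6)² = 7.111
te_Sales training = (2 + 4·7 + 18)/6 = 48/6 = 8; σ²_Sales training = ((18−2)/6)² = 7.111

Forward pass:
ES_Prototype build = 0; EF_Prototype build = 8
ES_User testing = 0; EF_User testing = 12
ES_Tooling = 12; EF_Tooling = 12+15 = 27
ES_Supplier sourcing = max(EF_Prototype build=8, EF_User testing=12) = 12; EF_Supplier sourcing = 12+4 = 16
ES_Pilot run = 12; EF_Pilot run = 12+12 = 24
ES_QA = 12; EF_QA = 12+12 = 24
ES_Packaging design = 27; EF_Packaging design = 27+16 = 43
ES_Regulatory filing = 24; EF_Regulatory filing = 24+2 = 26
ES_Marketing collateral = max(EF_Tooling=27, EF_QA=24) = 27; EF_Marketing collateral = 27+15 = 42
ES_Sales training = max(EF_Supplier sourcing=16, EF_QA=24, EF_Packaging design=43, EF_Regulatory filing=26, EF_Marketing collateral=42) = 43; EF_Sales training = 43+8 = 51
Expected project duration μ = 51 days. Critical path: User testing → Tooling → Packaging design → Sales training.

Variance along critical path = 1.778 + 4.000 + 9.000 + 7.111 = 21.889
σ = √21.889 = 4.679 days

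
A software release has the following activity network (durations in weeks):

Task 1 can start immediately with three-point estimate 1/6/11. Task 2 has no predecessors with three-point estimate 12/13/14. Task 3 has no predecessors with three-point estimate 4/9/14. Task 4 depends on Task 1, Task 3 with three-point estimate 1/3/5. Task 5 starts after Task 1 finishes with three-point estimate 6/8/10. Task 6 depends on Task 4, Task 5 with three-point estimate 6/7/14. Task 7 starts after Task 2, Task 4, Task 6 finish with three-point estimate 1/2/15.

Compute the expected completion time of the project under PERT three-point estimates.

26 weeks

te_Task 1 = (1 + 4·6 + 11)/6 = 36/6 = 6
te_Task 2 = (12 + 4·13 + 14)/6 = 78/6 = 13
te_Task 3 = (4 + 4·9 + 14)/6 = 54/6 = 9
te_Task 4 = (1 + 4·3 + 5)/6 = 18/6 = 3
te_Task 5 = (6 + 4·8 + 10)/6 = 48/6 = 8
te_Task 6 = (6 + 4·7 + 14)/6 = 48/6 = 8
te_Task 7 = (1 + 4·2 + 15)/6 = 24/6 = 4

Forward pass:
ES_Task 1 = 0; EF_Task 1 = 6
ES_Task 2 = 0; EF_Task 2 = 13
ES_Task 3 = 0; EF_Task 3 = 9
ES_Task 4 = max(EF_Task 1=6, EF_Task 3=9) = 9; EF_Task 4 = 9+3 = 12
ES_Task 5 = 6; EF_Task 5 = 6+8 = 14
ES_Task 6 = max(EF_Task 4=12, EF_Task 5=14) = 14; EF_Task 6 = 14+8 = 22
ES_Task 7 = max(EF_Task 2=13, EF_Task 4=12, EF_Task 6=22) = 22; EF_Task 7 = 22+4 = 26
Expected project duration μ = 26 weeks. Critical path: Task 1 → Task 5 → Task 6 → Task 7.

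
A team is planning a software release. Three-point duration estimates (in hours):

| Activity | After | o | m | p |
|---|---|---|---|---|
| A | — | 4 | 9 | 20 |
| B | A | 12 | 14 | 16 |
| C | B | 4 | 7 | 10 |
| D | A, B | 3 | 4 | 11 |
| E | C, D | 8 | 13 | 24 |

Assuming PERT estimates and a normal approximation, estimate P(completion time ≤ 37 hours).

te_A = (4 + 4·9 + 20)/6 = 60/6 = 10; σ²_A = ((20−4)/6)² = 7.111
te_B = (12 + 4·14 + 16)/6 = 84/6 = 14; σ²_B = ((16−12)/6)² = 0.444
te_C = (4 + 4·7 + 10)/6 = 42/6 = 7; σ²_C = ((10−4)/6)² = 1.000
te_D = (3 + 4·4 + 11)/6 = 30/6 = 5; σ²_D = ((11−3)/6)² = 1.778
te_E = (8 + 4·13 + 24)/6 = 84/6 = 14; σ²_E = ((24−8)/6)² = 7.111

Forward pass:
ES_A = 0; EF_A = 10
ES_B = 10; EF_B = 10+14 = 24
ES_C = 24; EF_C = 24+7 = 31
ES_D = max(EF_A=10, EF_B=24) = 24; EF_D = 24+5 = 29
ES_E = max(EF_C=31, EF_D=29) = 31; EF_E = 31+14 = 45
Expected project duration μ = 45 hours. Critical path: A → B → C → E.

Variance along critical path = 7.111 + 0.444 + 1.000 + 7.111 = 15.667; σ = √15.667 = 3.958 hours.
Z = (37 − 45) / 3.958 = -2.021
P(T ≤ 37) = Φ(-2.021) ≈ 0.022

0.022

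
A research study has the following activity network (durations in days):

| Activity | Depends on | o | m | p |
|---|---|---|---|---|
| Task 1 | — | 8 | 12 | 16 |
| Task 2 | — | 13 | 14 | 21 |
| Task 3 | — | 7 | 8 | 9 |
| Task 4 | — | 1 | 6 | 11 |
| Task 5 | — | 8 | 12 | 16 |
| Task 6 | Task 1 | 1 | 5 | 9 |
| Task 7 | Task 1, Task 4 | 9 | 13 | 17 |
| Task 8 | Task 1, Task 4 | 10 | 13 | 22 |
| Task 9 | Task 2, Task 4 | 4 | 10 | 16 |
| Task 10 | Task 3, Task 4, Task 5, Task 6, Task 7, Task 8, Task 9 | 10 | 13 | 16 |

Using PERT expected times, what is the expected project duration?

te_Task 1 = (8 + 4·12 + 16)/6 = 72/6 = 12
te_Task 2 = (13 + 4·14 + 21)/6 = 90/6 = 15
te_Task 3 = (7 + 4·8 + 9)/6 = 48/6 = 8
te_Task 4 = (1 + 4·6 + 11)/6 = 36/6 = 6
te_Task 5 = (8 + 4·12 + 16)/6 = 72/6 = 12
te_Task 6 = (1 + 4·5 + 9)/6 = 30/6 = 5
te_Task 7 = (9 + 4·13 + 17)/6 = 78/6 = 13
te_Task 8 = (10 + 4·13 + 22)/6 = 84/6 = 14
te_Task 9 = (4 + 4·10 + 16)/6 = 60/6 = 10
te_Task 10 = (10 + 4·13 + 16)/6 = 78/6 = 13

Forward pass:
ES_Task 1 = 0; EF_Task 1 = 12
ES_Task 2 = 0; EF_Task 2 = 15
ES_Task 3 = 0; EF_Task 3 = 8
ES_Task 4 = 0; EF_Task 4 = 6
ES_Task 5 = 0; EF_Task 5 = 12
ES_Task 6 = 12; EF_Task 6 = 12+5 = 17
ES_Task 7 = max(EF_Task 1=12, EF_Task 4=6) = 12; EF_Task 7 = 12+13 = 25
ES_Task 8 = max(EF_Task 1=12, EF_Task 4=6) = 12; EF_Task 8 = 12+14 = 26
ES_Task 9 = max(EF_Task 2=15, EF_Task 4=6) = 15; EF_Task 9 = 15+10 = 25
ES_Task 10 = max(EF_Task 3=8, EF_Task 4=6, EF_Task 5=12, EF_Task 6=17, EF_Task 7=25, EF_Task 8=26, EF_Task 9=25) = 26; EF_Task 10 = 26+13 = 39
Expected project duration μ = 39 days. Critical path: Task 1 → Task 8 → Task 10.

39 days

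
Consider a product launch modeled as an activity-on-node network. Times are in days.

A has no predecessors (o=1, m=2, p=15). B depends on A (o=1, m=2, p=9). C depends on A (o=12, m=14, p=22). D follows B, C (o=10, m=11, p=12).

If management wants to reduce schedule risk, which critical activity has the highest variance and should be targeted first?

A

te_A = (1 + 4·2 + 15)/6 = 24/6 = 4; σ²_A = ((15−1)/6)² = 5.444
te_B = (1 + 4·2 + 9)/6 = 18/6 = 3; σ²_B = ((9−1)/6)² = 1.778
te_C = (12 + 4·14 + 22)/6 = 90/6 = 15; σ²_C = ((22−12)/6)² = 2.778
te_D = (10 + 4·11 + 12)/6 = 66/6 = 11; σ²_D = ((12−10)/6)² = 0.111

Forward pass:
ES_A = 0; EF_A = 4
ES_B = 4; EF_B = 4+3 = 7
ES_C = 4; EF_C = 4+15 = 19
ES_D = max(EF_B=7, EF_C=19) = 19; EF_D = 19+11 = 30
Expected project duration μ = 30 days. Critical path: A → C → D.

Variances on critical path: σ²_A=5.444, σ²_C=2.778, σ²_D=0.111.
Largest is σ²_A = 5.444.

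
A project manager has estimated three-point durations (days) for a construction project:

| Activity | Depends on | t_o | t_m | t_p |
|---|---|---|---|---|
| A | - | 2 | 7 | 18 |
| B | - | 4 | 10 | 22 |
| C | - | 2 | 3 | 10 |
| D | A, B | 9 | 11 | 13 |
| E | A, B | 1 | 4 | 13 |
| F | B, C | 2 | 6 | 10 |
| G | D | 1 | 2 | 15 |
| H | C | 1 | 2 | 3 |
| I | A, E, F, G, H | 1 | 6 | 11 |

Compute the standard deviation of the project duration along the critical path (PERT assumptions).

4.20 days

te_A = (2 + 4·7 + 18)/6 = 48/6 = 8; σ²_A = ((18−2)/6)² = 7.111
te_B = (4 + 4·10 + 22)/6 = 66/6 = 11; σ²_B = ((22−4)/6)² = 9.000
te_C = (2 + 4·3 + 10)/6 = 24/6 = 4; σ²_C = ((10−2)/6)² = 1.778
te_D = (9 + 4·11 + 13)/6 = 66/6 = 11; σ²_D = ((13−9)/6)² = 0.444
te_E = (1 + 4·4 + 13)/6 = 30/6 = 5; σ²_E = ((13−1)/6)² = 4.000
te_F = (2 + 4·6 + 10)/6 = 36/6 = 6; σ²_F = ((10−2)/6)² = 1.778
te_G = (1 + 4·2 + 15)/6 = 24/6 = 4; σ²_G = ((15−1)/6)² = 5.444
te_H = (1 + 4·2 + 3)/6 = 12/6 = 2; σ²_H = ((3−1)/6)² = 0.111
te_I = (1 + 4·6 + 11)/6 = 36/6 = 6; σ²_I = ((11−1)/6)² = 2.778

Forward pass:
ES_A = 0; EF_A = 8
ES_B = 0; EF_B = 11
ES_C = 0; EF_C = 4
ES_D = max(EF_A=8, EF_B=11) = 11; EF_D = 11+11 = 22
ES_E = max(EF_A=8, EF_B=11) = 11; EF_E = 11+5 = 16
ES_F = max(EF_B=11, EF_C=4) = 11; EF_F = 11+6 = 17
ES_G = 22; EF_G = 22+4 = 26
ES_H = 4; EF_H = 4+2 = 6
ES_I = max(EF_A=8, EF_E=16, EF_F=17, EF_G=26, EF_H=6) = 26; EF_I = 26+6 = 32
Expected project duration μ = 32 days. Critical path: B → D → G → I.

Variance along critical path = 9.000 + 0.444 + 5.444 + 2.778 = 17.667
σ = √17.667 = 4.203 days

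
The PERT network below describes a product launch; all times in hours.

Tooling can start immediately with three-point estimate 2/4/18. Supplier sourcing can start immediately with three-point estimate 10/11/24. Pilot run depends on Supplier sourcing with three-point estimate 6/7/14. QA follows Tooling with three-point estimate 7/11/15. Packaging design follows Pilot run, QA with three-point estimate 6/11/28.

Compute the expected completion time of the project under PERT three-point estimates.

34 hours

te_Tooling = (2 + 4·4 + 18)/6 = 36/6 = 6
te_Supplier sourcing = (10 + 4·11 + 24)/6 = 78/6 = 13
te_Pilot run = (6 + 4·7 + 14)/6 = 48/6 = 8
te_QA = (7 + 4·11 + 15)/6 = 66/6 = 11
te_Packaging design = (6 + 4·11 + 28)/6 = 78/6 = 13

Forward pass:
ES_Tooling = 0; EF_Tooling = 6
ES_Supplier sourcing = 0; EF_Supplier sourcing = 13
ES_Pilot run = 13; EF_Pilot run = 13+8 = 21
ES_QA = 6; EF_QA = 6+11 = 17
ES_Packaging design = max(EF_Pilot run=21, EF_QA=17) = 21; EF_Packaging design = 21+13 = 34
Expected project duration μ = 34 hours. Critical path: Supplier sourcing → Pilot run → Packaging design.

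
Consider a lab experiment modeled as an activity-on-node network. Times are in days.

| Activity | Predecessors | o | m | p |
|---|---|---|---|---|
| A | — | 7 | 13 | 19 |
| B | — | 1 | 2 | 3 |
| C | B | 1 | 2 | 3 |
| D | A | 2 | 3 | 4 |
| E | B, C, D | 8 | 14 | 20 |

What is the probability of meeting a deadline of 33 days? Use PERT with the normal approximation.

0.854

te_A = (7 + 4·13 + 19)/6 = 78/6 = 13; σ²_A = ((19−7)/6)² = 4.000
te_B = (1 + 4·2 + 3)/6 = 12/6 = 2; σ²_B = ((3−1)/6)² = 0.111
te_C = (1 + 4·2 + 3)/6 = 12/6 = 2; σ²_C = ((3−1)/6)² = 0.111
te_D = (2 + 4·3 + 4)/6 = 18/6 = 3; σ²_D = ((4−2)/6)² = 0.111
te_E = (8 + 4·14 + 20)/6 = 84/6 = 14; σ²_E = ((20−8)/6)² = 4.000

Forward pass:
ES_A = 0; EF_A = 13
ES_B = 0; EF_B = 2
ES_C = 2; EF_C = 2+2 = 4
ES_D = 13; EF_D = 13+3 = 16
ES_E = max(EF_B=2, EF_C=4, EF_D=16) = 16; EF_E = 16+14 = 30
Expected project duration μ = 30 days. Critical path: A → D → E.

Variance along critical path = 4.000 + 0.111 + 4.000 = 8.111; σ = √8.111 = 2.848 days.
Z = (33 − 30) / 2.848 = 1.053
P(T ≤ 33) = Φ(1.053) ≈ 0.854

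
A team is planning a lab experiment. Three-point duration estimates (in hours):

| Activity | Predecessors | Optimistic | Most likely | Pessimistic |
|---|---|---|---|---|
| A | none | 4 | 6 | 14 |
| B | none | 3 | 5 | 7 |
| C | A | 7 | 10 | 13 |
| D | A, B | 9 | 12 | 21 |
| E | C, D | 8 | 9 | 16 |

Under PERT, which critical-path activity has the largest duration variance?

D

te_A = (4 + 4·6 + 14)/6 = 42/6 = 7; σ²_A = ((14−4)/6)² = 2.778
te_B = (3 + 4·5 + 7)/6 = 30/6 = 5; σ²_B = ((7−3)/6)² = 0.444
te_C = (7 + 4·10 + 13)/6 = 60/6 = 10; σ²_C = ((13−7)/6)² = 1.000
te_D = (9 + 4·12 + 21)/6 = 78/6 = 13; σ²_D = ((21−9)/6)² = 4.000
te_E = (8 + 4·9 + 16)/6 = 60/6 = 10; σ²_E = ((16−8)/6)² = 1.778

Forward pass:
ES_A = 0; EF_A = 7
ES_B = 0; EF_B = 5
ES_C = 7; EF_C = 7+10 = 17
ES_D = max(EF_A=7, EF_B=5) = 7; EF_D = 7+13 = 20
ES_E = max(EF_C=17, EF_D=20) = 20; EF_E = 20+10 = 30
Expected project duration μ = 30 hours. Critical path: A → D → E.

Variances on critical path: σ²_A=2.778, σ²_D=4.000, σ²_E=1.778.
Largest is σ²_D = 4.000.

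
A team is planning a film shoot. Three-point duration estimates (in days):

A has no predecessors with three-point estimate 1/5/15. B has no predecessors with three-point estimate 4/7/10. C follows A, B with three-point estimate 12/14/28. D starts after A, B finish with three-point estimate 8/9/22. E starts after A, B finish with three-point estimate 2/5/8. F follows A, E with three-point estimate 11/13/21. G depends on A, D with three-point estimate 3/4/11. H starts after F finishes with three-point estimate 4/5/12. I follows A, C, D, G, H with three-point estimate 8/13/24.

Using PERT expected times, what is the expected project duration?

te_A = (1 + 4·5 + 15)/6 = 36/6 = 6
te_B = (4 + 4·7 + 10)/6 = 42/6 = 7
te_C = (12 + 4·14 + 28)/6 = 96/6 = 16
te_D = (8 + 4·9 + 22)/6 = 66/6 = 11
te_E = (2 + 4·5 + 8)/6 = 30/6 = 5
te_F = (11 + 4·13 + 21)/6 = 84/6 = 14
te_G = (3 + 4·4 + 11)/6 = 30/6 = 5
te_H = (4 + 4·5 + 12)/6 = 36/6 = 6
te_I = (8 + 4·13 + 24)/6 = 84/6 = 14

Forward pass:
ES_A = 0; EF_A = 6
ES_B = 0; EF_B = 7
ES_C = max(EF_A=6, EF_B=7) = 7; EF_C = 7+16 = 23
ES_D = max(EF_A=6, EF_B=7) = 7; EF_D = 7+11 = 18
ES_E = max(EF_A=6, EF_B=7) = 7; EF_E = 7+5 = 12
ES_F = max(EF_A=6, EF_E=12) = 12; EF_F = 12+14 = 26
ES_G = max(EF_A=6, EF_D=18) = 18; EF_G = 18+5 = 23
ES_H = 26; EF_H = 26+6 = 32
ES_I = max(EF_A=6, EF_C=23, EF_D=18, EF_G=23, EF_H=32) = 32; EF_I = 32+14 = 46
Expected project duration μ = 46 days. Critical path: B → E → F → H → I.

46 days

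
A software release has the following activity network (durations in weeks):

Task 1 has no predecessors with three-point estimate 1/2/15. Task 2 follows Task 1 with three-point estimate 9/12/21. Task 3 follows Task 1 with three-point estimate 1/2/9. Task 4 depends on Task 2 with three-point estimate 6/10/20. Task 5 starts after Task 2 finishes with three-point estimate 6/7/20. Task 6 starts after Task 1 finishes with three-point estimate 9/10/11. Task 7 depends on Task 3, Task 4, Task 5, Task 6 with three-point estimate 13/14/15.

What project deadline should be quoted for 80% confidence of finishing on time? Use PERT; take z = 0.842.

te_Task 1 = (1 + 4·2 + 15)/6 = 24/6 = 4; σ²_Task 1 = ((15−1)/6)² = 5.444
te_Task 2 = (9 + 4·12 + 21)/6 = 78/6 = 13; σ²_Task 2 = ((21−9)/6)² = 4.000
te_Task 3 = (1 + 4·2 + 9)/6 = 18/6 = 3; σ²_Task 3 = ((9−1)/6)² = 1.778
te_Task 4 = (6 + 4·10 + 20)/6 = 66/6 = 11; σ²_Task 4 = ((20−6)/6)² = 5.444
te_Task 5 = (6 + 4·7 + 20)/6 = 54/6 = 9; σ²_Task 5 = ((20−6)/6)² = 5.444
te_Task 6 = (9 + 4·10 + 11)/6 = 60/6 = 10; σ²_Task 6 = ((11−9)/6)² = 0.111
te_Task 7 = (13 + 4·14 + 15)/6 = 84/6 = 14; σ²_Task 7 = ((15−13)/6)² = 0.111

Forward pass:
ES_Task 1 = 0; EF_Task 1 = 4
ES_Task 2 = 4; EF_Task 2 = 4+13 = 17
ES_Task 3 = 4; EF_Task 3 = 4+3 = 7
ES_Task 4 = 17; EF_Task 4 = 17+11 = 28
ES_Task 5 = 17; EF_Task 5 = 17+9 = 26
ES_Task 6 = 4; EF_Task 6 = 4+10 = 14
ES_Task 7 = max(EF_Task 3=7, EF_Task 4=28, EF_Task 5=26, EF_Task 6=14) = 28; EF_Task 7 = 28+14 = 42
Expected project duration μ = 42 weeks. Critical path: Task 1 → Task 2 → Task 4 → Task 7.

Variance along critical path = 5.444 + 4.000 + 5.444 + 0.111 = 15.000; σ = 3.873 weeks.
D = μ + z·σ = 42 + 0.842·3.873 = 45.3 weeks

45.3 weeks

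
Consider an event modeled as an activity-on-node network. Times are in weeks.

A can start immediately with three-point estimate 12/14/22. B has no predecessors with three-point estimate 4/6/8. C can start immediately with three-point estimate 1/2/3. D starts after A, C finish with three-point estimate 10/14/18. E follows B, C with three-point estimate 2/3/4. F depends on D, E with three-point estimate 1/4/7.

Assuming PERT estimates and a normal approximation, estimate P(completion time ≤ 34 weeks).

0.664

te_A = (12 + 4·14 + 22)/6 = 90/6 = 15; σ²_A = ((22−12)/6)² = 2.778
te_B = (4 + 4·6 + 8)/6 = 36/6 = 6; σ²_B = ((8−4)/6)² = 0.444
te_C = (1 + 4·2 + 3)/6 = 12/6 = 2; σ²_C = ((3−1)/6)² = 0.111
te_D = (10 + 4·14 + 18)/6 = 84/6 = 14; σ²_D = ((18−10)/6)² = 1.778
te_E = (2 + 4·3 + 4)/6 = 18/6 = 3; σ²_E = ((4−2)/6)² = 0.111
te_F = (1 + 4·4 + 7)/6 = 24/6 = 4; σ²_F = ((7−1)/6)² = 1.000

Forward pass:
ES_A = 0; EF_A = 15
ES_B = 0; EF_B = 6
ES_C = 0; EF_C = 2
ES_D = max(EF_A=15, EF_C=2) = 15; EF_D = 15+14 = 29
ES_E = max(EF_B=6, EF_C=2) = 6; EF_E = 6+3 = 9
ES_F = max(EF_D=29, EF_E=9) = 29; EF_F = 29+4 = 33
Expected project duration μ = 33 weeks. Critical path: A → D → F.

Variance along critical path = 2.778 + 1.778 + 1.000 = 5.556; σ = √5.556 = 2.357 weeks.
Z = (34 − 33) / 2.357 = 0.424
P(T ≤ 34) = Φ(0.424) ≈ 0.664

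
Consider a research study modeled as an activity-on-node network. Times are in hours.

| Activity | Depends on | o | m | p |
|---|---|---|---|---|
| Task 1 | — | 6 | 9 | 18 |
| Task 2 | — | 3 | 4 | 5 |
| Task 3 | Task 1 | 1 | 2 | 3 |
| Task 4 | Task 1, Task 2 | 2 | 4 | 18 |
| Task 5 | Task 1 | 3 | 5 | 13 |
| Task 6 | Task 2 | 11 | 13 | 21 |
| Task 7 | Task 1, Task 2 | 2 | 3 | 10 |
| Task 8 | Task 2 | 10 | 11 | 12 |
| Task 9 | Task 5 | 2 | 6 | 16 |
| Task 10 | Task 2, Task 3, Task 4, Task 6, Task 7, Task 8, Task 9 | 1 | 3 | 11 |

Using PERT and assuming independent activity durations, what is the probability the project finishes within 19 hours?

te_Task 1 = (6 + 4·9 + 18)/6 = 60/6 = 10; σ²_Task 1 = ((18−6)/6)² = 4.000
te_Task 2 = (3 + 4·4 + 5)/6 = 24/6 = 4; σ²_Task 2 = ((5−3)/6)² = 0.111
te_Task 3 = (1 + 4·2 + 3)/6 = 12/6 = 2; σ²_Task 3 = ((3−1)/6)² = 0.111
te_Task 4 = (2 + 4·4 + 18)/6 = 36/6 = 6; σ²_Task 4 = ((18−2)/6)² = 7.111
te_Task 5 = (3 + 4·5 + 13)/6 = 36/6 = 6; σ²_Task 5 = ((13−3)/6)² = 2.778
te_Task 6 = (11 + 4·13 + 21)/6 = 84/6 = 14; σ²_Task 6 = ((21−11)/6)² = 2.778
te_Task 7 = (2 + 4·3 + 10)/6 = 24/6 = 4; σ²_Task 7 = ((10−2)/6)² = 1.778
te_Task 8 = (10 + 4·11 + 12)/6 = 66/6 = 11; σ²_Task 8 = ((12−10)/6)² = 0.111
te_Task 9 = (2 + 4·6 + 16)/6 = 42/6 = 7; σ²_Task 9 = ((16−2)/6)² = 5.444
te_Task 10 = (1 + 4·3 + 11)/6 = 24/6 = 4; σ²_Task 10 = ((11−1)/6)² = 2.778

Forward pass:
ES_Task 1 = 0; EF_Task 1 = 10
ES_Task 2 = 0; EF_Task 2 = 4
ES_Task 3 = 10; EF_Task 3 = 10+2 = 12
ES_Task 4 = max(EF_Task 1=10, EF_Task 2=4) = 10; EF_Task 4 = 10+6 = 16
ES_Task 5 = 10; EF_Task 5 = 10+6 = 16
ES_Task 6 = 4; EF_Task 6 = 4+14 = 18
ES_Task 7 = max(EF_Task 1=10, EF_Task 2=4) = 10; EF_Task 7 = 10+4 = 14
ES_Task 8 = 4; EF_Task 8 = 4+11 = 15
ES_Task 9 = 16; EF_Task 9 = 16+7 = 23
ES_Task 10 = max(EF_Task 2=4, EF_Task 3=12, EF_Task 4=16, EF_Task 6=18, EF_Task 7=14, EF_Task 8=15, EF_Task 9=23) = 23; EF_Task 10 = 23+4 = 27
Expected project duration μ = 27 hours. Critical path: Task 1 → Task 5 → Task 9 → Task 10.

Variance along critical path = 4.000 + 2.778 + 5.444 + 2.778 = 15.000; σ = √15.000 = 3.873 hours.
Z = (19 − 27) / 3.873 = -2.066
P(T ≤ 19) = Φ(-2.066) ≈ 0.019

0.019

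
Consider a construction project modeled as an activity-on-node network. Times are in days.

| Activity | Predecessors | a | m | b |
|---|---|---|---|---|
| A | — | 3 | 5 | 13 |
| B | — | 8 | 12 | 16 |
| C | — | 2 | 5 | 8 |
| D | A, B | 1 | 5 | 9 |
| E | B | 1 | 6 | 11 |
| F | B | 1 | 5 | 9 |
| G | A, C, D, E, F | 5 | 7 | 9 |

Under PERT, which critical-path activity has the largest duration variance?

te_A = (3 + 4·5 + 13)/6 = 36/6 = 6; σ²_A = ((13−3)/6)² = 2.778
te_B = (8 + 4·12 + 16)/6 = 72/6 = 12; σ²_B = ((16−8)/6)² = 1.778
te_C = (2 + 4·5 + 8)/6 = 30/6 = 5; σ²_C = ((8−2)/6)² = 1.000
te_D = (1 + 4·5 + 9)/6 = 30/6 = 5; σ²_D = ((9−1)/6)² = 1.778
te_E = (1 + 4·6 + 11)/6 = 36/6 = 6; σ²_E = ((11−1)/6)² = 2.778
te_F = (1 + 4·5 + 9)/6 = 30/6 = 5; σ²_F = ((9−1)/6)² = 1.778
te_G = (5 + 4·7 + 9)/6 = 42/6 = 7; σ²_G = ((9−5)/6)² = 0.444

Forward pass:
ES_A = 0; EF_A = 6
ES_B = 0; EF_B = 12
ES_C = 0; EF_C = 5
ES_D = max(EF_A=6, EF_B=12) = 12; EF_D = 12+5 = 17
ES_E = 12; EF_E = 12+6 = 18
ES_F = 12; EF_F = 12+5 = 17
ES_G = max(EF_A=6, EF_C=5, EF_D=17, EF_E=18, EF_F=17) = 18; EF_G = 18+7 = 25
Expected project duration μ = 25 days. Critical path: B → E → G.

Variances on critical path: σ²_B=1.778, σ²_E=2.778, σ²_G=0.444.
Largest is σ²_E = 2.778.

E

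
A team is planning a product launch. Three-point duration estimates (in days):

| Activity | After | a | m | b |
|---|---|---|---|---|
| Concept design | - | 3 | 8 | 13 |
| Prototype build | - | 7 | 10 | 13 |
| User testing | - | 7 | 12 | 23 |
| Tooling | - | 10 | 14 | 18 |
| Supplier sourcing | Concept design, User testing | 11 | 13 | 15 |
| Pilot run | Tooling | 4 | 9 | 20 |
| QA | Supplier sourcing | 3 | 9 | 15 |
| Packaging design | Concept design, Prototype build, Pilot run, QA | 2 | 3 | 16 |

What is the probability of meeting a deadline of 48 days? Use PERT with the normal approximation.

0.974

te_Concept design = (3 + 4·8 + 13)/6 = 48/6 = 8; σ²_Concept design = ((13−3)/6)² = 2.778
te_Prototype build = (7 + 4·10 + 13)/6 = 60/6 = 10; σ²_Prototype build = ((13−7)/6)² = 1.000
te_User testing = (7 + 4·12 + 23)/6 = 78/6 = 13; σ²_User testing = ((23−7)/6)² = 7.111
te_Tooling = (10 + 4·14 + 18)/6 = 84/6 = 14; σ²_Tooling = ((18−10)/6)² = 1.778
te_Supplier sourcing = (11 + 4·13 + 15)/6 = 78/6 = 13; σ²_Supplier sourcing = ((15−11)/6)² = 0.444
te_Pilot run = (4 + 4·9 + 20)/6 = 60/6 = 10; σ²_Pilot run = ((20−4)/6)² = 7.111
te_QA = (3 + 4·9 + 15)/6 = 54/6 = 9; σ²_QA = ((15−3)/6)² = 4.000
te_Packaging design = (2 + 4·3 + 16)/6 = 30/6 = 5; σ²_Packaging design = ((16−2)/6)² = 5.444

Forward pass:
ES_Concept design = 0; EF_Concept design = 8
ES_Prototype build = 0; EF_Prototype build = 10
ES_User testing = 0; EF_User testing = 13
ES_Tooling = 0; EF_Tooling = 14
ES_Supplier sourcing = max(EF_Concept design=8, EF_User testing=13) = 13; EF_Supplier sourcing = 13+13 = 26
ES_Pilot run = 14; EF_Pilot run = 14+10 = 24
ES_QA = 26; EF_QA = 26+9 = 35
ES_Packaging design = max(EF_Concept design=8, EF_Prototype build=10, EF_Pilot run=24, EF_QA=35) = 35; EF_Packaging design = 35+5 = 40
Expected project duration μ = 40 days. Critical path: User testing → Supplier sourcing → QA → Packaging design.

Variance along critical path = 7.111 + 0.444 + 4.000 + 5.444 = 17.000; σ = √17.000 = 4.123 days.
Z = (48 − 40) / 4.123 = 1.940
P(T ≤ 48) = Φ(1.940) ≈ 0.974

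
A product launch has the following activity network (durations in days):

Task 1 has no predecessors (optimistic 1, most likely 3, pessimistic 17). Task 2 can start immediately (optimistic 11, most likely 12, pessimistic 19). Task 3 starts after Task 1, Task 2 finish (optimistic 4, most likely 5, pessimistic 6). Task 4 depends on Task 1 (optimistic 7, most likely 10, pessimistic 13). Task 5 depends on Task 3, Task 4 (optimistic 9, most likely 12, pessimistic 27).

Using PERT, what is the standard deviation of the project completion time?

3.30 days

te_Task 1 = (1 + 4·3 + 17)/6 = 30/6 = 5; σ²_Task 1 = ((17−1)/6)² = 7.111
te_Task 2 = (11 + 4·12 + 19)/6 = 78/6 = 13; σ²_Task 2 = ((19−11)/6)² = 1.778
te_Task 3 = (4 + 4·5 + 6)/6 = 30/6 = 5; σ²_Task 3 = ((6−4)/6)² = 0.111
te_Task 4 = (7 + 4·10 + 13)/6 = 60/6 = 10; σ²_Task 4 = ((13−7)/6)² = 1.000
te_Task 5 = (9 + 4·12 + 27)/6 = 84/6 = 14; σ²_Task 5 = ((27−9)/6)² = 9.000

Forward pass:
ES_Task 1 = 0; EF_Task 1 = 5
ES_Task 2 = 0; EF_Task 2 = 13
ES_Task 3 = max(EF_Task 1=5, EF_Task 2=13) = 13; EF_Task 3 = 13+5 = 18
ES_Task 4 = 5; EF_Task 4 = 5+10 = 15
ES_Task 5 = max(EF_Task 3=18, EF_Task 4=15) = 18; EF_Task 5 = 18+14 = 32
Expected project duration μ = 32 days. Critical path: Task 2 → Task 3 → Task 5.

Variance along critical path = 1.778 + 0.111 + 9.000 = 10.889
σ = √10.889 = 3.300 days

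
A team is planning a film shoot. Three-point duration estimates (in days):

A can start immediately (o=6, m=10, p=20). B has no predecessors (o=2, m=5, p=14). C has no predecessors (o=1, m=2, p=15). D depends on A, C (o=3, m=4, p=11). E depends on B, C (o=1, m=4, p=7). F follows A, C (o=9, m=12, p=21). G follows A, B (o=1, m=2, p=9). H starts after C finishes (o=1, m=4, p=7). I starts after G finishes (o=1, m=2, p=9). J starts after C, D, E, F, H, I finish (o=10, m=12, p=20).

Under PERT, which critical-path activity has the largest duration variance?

A

te_A = (6 + 4·10 + 20)/6 = 66/6 = 11; σ²_A = ((20−6)/6)² = 5.444
te_B = (2 + 4·5 + 14)/6 = 36/6 = 6; σ²_B = ((14−2)/6)² = 4.000
te_C = (1 + 4·2 + 15)/6 = 24/6 = 4; σ²_C = ((15−1)/6)² = 5.444
te_D = (3 + 4·4 + 11)/6 = 30/6 = 5; σ²_D = ((11−3)/6)² = 1.778
te_E = (1 + 4·4 + 7)/6 = 24/6 = 4; σ²_E = ((7−1)/6)² = 1.000
te_F = (9 + 4·12 + 21)/6 = 78/6 = 13; σ²_F = ((21−9)/6)² = 4.000
te_G = (1 + 4·2 + 9)/6 = 18/6 = 3; σ²_G = ((9−1)/6)² = 1.778
te_H = (1 + 4·4 + 7)/6 = 24/6 = 4; σ²_H = ((7−1)/6)² = 1.000
te_I = (1 + 4·2 + 9)/6 = 18/6 = 3; σ²_I = ((9−1)/6)² = 1.778
te_J = (10 + 4·12 + 20)/6 = 78/6 = 13; σ²_J = ((20−10)/6)² = 2.778

Forward pass:
ES_A = 0; EF_A = 11
ES_B = 0; EF_B = 6
ES_C = 0; EF_C = 4
ES_D = max(EF_A=11, EF_C=4) = 11; EF_D = 11+5 = 16
ES_E = max(EF_B=6, EF_C=4) = 6; EF_E = 6+4 = 10
ES_F = max(EF_A=11, EF_C=4) = 11; EF_F = 11+13 = 24
ES_G = max(EF_A=11, EF_B=6) = 11; EF_G = 11+3 = 14
ES_H = 4; EF_H = 4+4 = 8
ES_I = 14; EF_I = 14+3 = 17
ES_J = max(EF_C=4, EF_D=16, EF_E=10, EF_F=24, EF_H=8, EF_I=17) = 24; EF_J = 24+13 = 37
Expected project duration μ = 37 days. Critical path: A → F → J.

Variances on critical path: σ²_A=5.444, σ²_F=4.000, σ²_J=2.778.
Largest is σ²_A = 5.444.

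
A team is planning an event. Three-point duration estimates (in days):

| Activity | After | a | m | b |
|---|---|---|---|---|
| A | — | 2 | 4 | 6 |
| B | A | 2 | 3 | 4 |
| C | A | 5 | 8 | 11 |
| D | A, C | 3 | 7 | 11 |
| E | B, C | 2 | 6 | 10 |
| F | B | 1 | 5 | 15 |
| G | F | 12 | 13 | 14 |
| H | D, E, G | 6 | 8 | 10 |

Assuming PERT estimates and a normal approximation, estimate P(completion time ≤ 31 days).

0.121

te_A = (2 + 4·4 + 6)/6 = 24/6 = 4; σ²_A = ((6−2)/6)² = 0.444
te_B = (2 + 4·3 + 4)/6 = 18/6 = 3; σ²_B = ((4−2)/6)² = 0.111
te_C = (5 + 4·8 + 11)/6 = 48/6 = 8; σ²_C = ((11−5)/6)² = 1.000
te_D = (3 + 4·7 + 11)/6 = 42/6 = 7; σ²_D = ((11−3)/6)² = 1.778
te_E = (2 + 4·6 + 10)/6 = 36/6 = 6; σ²_E = ((10−2)/6)² = 1.778
te_F = (1 + 4·5 + 15)/6 = 36/6 = 6; σ²_F = ((15−1)/6)² = 5.444
te_G = (12 + 4·13 + 14)/6 = 78/6 = 13; σ²_G = ((14−12)/6)² = 0.111
te_H = (6 + 4·8 + 10)/6 = 48/6 = 8; σ²_H = ((10−6)/6)² = 0.444

Forward pass:
ES_A = 0; EF_A = 4
ES_B = 4; EF_B = 4+3 = 7
ES_C = 4; EF_C = 4+8 = 12
ES_D = max(EF_A=4, EF_C=12) = 12; EF_D = 12+7 = 19
ES_E = max(EF_B=7, EF_C=12) = 12; EF_E = 12+6 = 18
ES_F = 7; EF_F = 7+6 = 13
ES_G = 13; EF_G = 13+13 = 26
ES_H = max(EF_D=19, EF_E=18, EF_G=26) = 26; EF_H = 26+8 = 34
Expected project duration μ = 34 days. Critical path: A → B → F → G → H.

Variance along critical path = 0.444 + 0.111 + 5.444 + 0.111 + 0.444 = 6.556; σ = √6.556 = 2.560 days.
Z = (31 − 34) / 2.560 = -1.172
P(T ≤ 31) = Φ(-1.172) ≈ 0.121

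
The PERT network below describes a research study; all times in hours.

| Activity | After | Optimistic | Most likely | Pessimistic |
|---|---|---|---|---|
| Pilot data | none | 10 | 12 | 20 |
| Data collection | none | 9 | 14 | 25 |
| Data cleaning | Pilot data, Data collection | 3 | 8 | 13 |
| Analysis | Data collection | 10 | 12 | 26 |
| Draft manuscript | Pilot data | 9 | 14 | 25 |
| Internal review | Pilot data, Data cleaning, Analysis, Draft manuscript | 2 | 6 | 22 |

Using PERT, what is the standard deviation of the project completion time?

te_Pilot data = (10 + 4·12 + 20)/6 = 78/6 = 13; σ²_Pilot data = ((20−10)/6)² = 2.778
te_Data collection = (9 + 4·14 + 25)/6 = 90/6 = 15; σ²_Data collection = ((25−9)/6)² = 7.111
te_Data cleaning = (3 + 4·8 + 13)/6 = 48/6 = 8; σ²_Data cleaning = ((13−3)/6)² = 2.778
te_Analysis = (10 + 4·12 + 26)/6 = 84/6 = 14; σ²_Analysis = ((26−10)/6)² = 7.111
te_Draft manuscript = (9 + 4·14 + 25)/6 = 90/6 = 15; σ²_Draft manuscript = ((25−9)/6)² = 7.111
te_Internal review = (2 + 4·6 + 22)/6 = 48/6 = 8; σ²_Internal review = ((22−2)/6)² = 11.111

Forward pass:
ES_Pilot data = 0; EF_Pilot data = 13
ES_Data collection = 0; EF_Data collection = 15
ES_Data cleaning = max(EF_Pilot data=13, EF_Data collection=15) = 15; EF_Data cleaning = 15+8 = 23
ES_Analysis = 15; EF_Analysis = 15+14 = 29
ES_Draft manuscript = 13; EF_Draft manuscript = 13+15 = 28
ES_Internal review = max(EF_Pilot data=13, EF_Data cleaning=23, EF_Analysis=29, EF_Draft manuscript=28) = 29; EF_Internal review = 29+8 = 37
Expected project duration μ = 37 hours. Critical path: Data collection → Analysis → Internal review.

Variance along critical path = 7.111 + 7.111 + 11.111 = 25.333
σ = √25.333 = 5.033 hours

5.03 hours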